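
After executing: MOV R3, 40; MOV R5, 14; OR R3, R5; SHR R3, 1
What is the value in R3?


Register state trace:
  MOV R3, 40  → R3 = 40 (0b00101000)
  MOV R5, 14  → R5 = 14 (0b00001110)
  OR R3, R5  → R3 = 40 OR 14 = 46 (0b00101110)
  SHR R3, 1  → R3 = 46 >> 1 = 23
Final: R3 = 23

23


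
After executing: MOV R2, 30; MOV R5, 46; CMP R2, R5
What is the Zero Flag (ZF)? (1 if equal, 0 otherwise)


Register state trace:
  MOV R2, 30  → R2 = 30
  MOV R5, 46  → R5 = 46
  CMP R2, R5  → computes 30 - 46 = -16
  Result is nonzero, so values are not equal
ZF = 0

0


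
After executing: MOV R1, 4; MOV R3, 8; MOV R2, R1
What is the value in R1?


Register state trace:
  MOV R1, 4  → R1 = 4
  MOV R3, 8  → R3 = 8
  MOV R2, R1  → R2 = 4
Final: R1 = 4

4


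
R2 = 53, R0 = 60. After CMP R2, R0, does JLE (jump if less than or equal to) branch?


Trace:
  R2 = 53, R0 = 60
  CMP R2, R0  → compares 53 vs 60
  JLE checks: is 53 less than or equal to 60?
  53 < 60, so condition is true
Branch taken: Yes

Yes


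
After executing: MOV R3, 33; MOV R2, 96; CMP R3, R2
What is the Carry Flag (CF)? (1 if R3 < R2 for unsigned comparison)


Register state trace:
  MOV R3, 33  → R3 = 33
  MOV R2, 96  → R2 = 96
  CMP R3, R2  → unsigned 33 - 96: borrow occurs
  33 < 96, so CF = 1
CF = 1

1


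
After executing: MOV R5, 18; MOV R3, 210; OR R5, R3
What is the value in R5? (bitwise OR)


Register state trace:
  MOV R5, 18  → R5 = 18 (0b00010010)
  MOV R3, 210  → R3 = 210 (0b11010010)
  OR R5, R3   → R5 = 18 OR 210 = 210 (0b11010010)
Final: R5 = 210

210


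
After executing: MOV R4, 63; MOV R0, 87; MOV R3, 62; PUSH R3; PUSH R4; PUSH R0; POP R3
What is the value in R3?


Stack trace (top is rightmost):
  MOV R4, 63  → R4 = 63
  MOV R0, 87  → R0 = 87
  MOV R3, 62  → R3 = 62
  PUSH R3  → stack: [62]
  PUSH R4  → stack: [62, 63]
  PUSH R0  → stack: [62, 63, 87]
  POP R3  → R3 = 87, stack: [62, 63]
Final: R3 = 87

87


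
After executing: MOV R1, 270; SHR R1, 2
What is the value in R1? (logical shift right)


Register state trace:
  MOV R1, 270  → R1 = 270
  SHR R1, 2  → R1 = 270 >> 2 = 270 // 2^2 = 67
Final: R1 = 67

67


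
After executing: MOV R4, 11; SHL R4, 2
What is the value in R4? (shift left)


Register state trace:
  MOV R4, 11  → R4 = 11
  SHL R4, 2  → R4 = 11 << 2 = 11 * 2^2 = 44
Final: R4 = 44

44


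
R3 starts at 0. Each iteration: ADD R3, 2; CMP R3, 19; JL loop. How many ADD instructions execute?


Loop trace (R3 starts at 0, target 19, step 2):
  ADD #1: R3 = 0 + 2 = 2  → 2 < 19, loop
  ADD #2: R3 = 2 + 2 = 4  → 4 < 19, loop
  ADD #3: R3 = 4 + 2 = 6  → 6 < 19, loop
  ADD #4: R3 = 6 + 2 = 8  → 8 < 19, loop
  ADD #5: R3 = 8 + 2 = 10  → 10 < 19, loop
  ADD #6: R3 = 10 + 2 = 12  → 12 < 19, loop
  ADD #7: R3 = 12 + 2 = 14  → 14 < 19, loop
  ADD #8: R3 = 14 + 2 = 16  → 16 < 19, loop
  ADD #9: R3 = 16 + 2 = 18  → 18 < 19, loop
  ADD #10: R3 = 18 + 2 = 20  → 20 >= 19, exit
Total ADD instructions: 10

10


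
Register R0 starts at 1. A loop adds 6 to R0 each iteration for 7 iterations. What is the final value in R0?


Starting value: R0 = 1
  Iter 1: R0 = 1 + 6 = 7
  Iter 2: R0 = 7 + 6 = 13
  Iter 3: R0 = 13 + 6 = 19
  Iter 4: R0 = 19 + 6 = 25
  Iter 5: R0 = 25 + 6 = 31
  Iter 6: R0 = 31 + 6 = 37
  Iter 7: R0 = 37 + 6 = 43
Final: R0 = 43

43


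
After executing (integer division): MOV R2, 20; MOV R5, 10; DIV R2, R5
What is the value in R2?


Register state trace:
  MOV R2, 20  → R2 = 20
  MOV R5, 10  → R5 = 10
  DIV R2, R5  → R2 = 20 // 10 = 2
Final: R2 = 2

2


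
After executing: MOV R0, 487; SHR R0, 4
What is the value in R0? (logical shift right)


Register state trace:
  MOV R0, 487  → R0 = 487
  SHR R0, 4  → R0 = 487 >> 4 = 487 // 2^4 = 30
Final: R0 = 30

30


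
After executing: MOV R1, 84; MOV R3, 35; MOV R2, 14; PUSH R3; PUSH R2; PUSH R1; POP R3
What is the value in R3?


Stack trace (top is rightmost):
  MOV R1, 84  → R1 = 84
  MOV R3, 35  → R3 = 35
  MOV R2, 14  → R2 = 14
  PUSH R3  → stack: [35]
  PUSH R2  → stack: [35, 14]
  PUSH R1  → stack: [35, 14, 84]
  POP R3  → R3 = 84, stack: [35, 14]
Final: R3 = 84

84


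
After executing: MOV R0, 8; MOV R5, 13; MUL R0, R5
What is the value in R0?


Register state trace:
  MOV R0, 8  → R0 = 8
  MOV R5, 13  → R5 = 13
  MUL R0, R5  → R0 = 8 * 13 = 104
Final: R0 = 104

104


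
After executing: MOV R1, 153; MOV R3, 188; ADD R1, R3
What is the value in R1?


Register state trace:
  MOV R1, 153  → R1 = 153
  MOV R3, 188  → R3 = 188
  ADD R1, R3  → R1 = 153 + 188 = 341
Final: R1 = 341

341


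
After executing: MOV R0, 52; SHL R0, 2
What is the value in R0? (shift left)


Register state trace:
  MOV R0, 52  → R0 = 52
  SHL R0, 2  → R0 = 52 << 2 = 52 * 2^2 = 208
Final: R0 = 208

208


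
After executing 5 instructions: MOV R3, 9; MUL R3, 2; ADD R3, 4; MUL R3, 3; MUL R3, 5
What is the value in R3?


Register state trace:
  MOV R3, 9  → R3 = 9
  MUL R3, 2  → R3 = 9 * 2 = 18
  ADD R3, 4  → R3 = 18 + 4 = 22
  MUL R3, 3  → R3 = 22 * 3 = 66
  MUL R3, 5  → R3 = 66 * 5 = 330
Final: R3 = 330

330


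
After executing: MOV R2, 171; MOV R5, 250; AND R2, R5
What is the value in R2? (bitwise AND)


Register state trace:
  MOV R2, 171  → R2 = 171 (0b10101011)
  MOV R5, 250  → R5 = 250 (0b11111010)
  AND R2, R5  → R2 = 171 AND 250 = 170 (0b10101010)
Final: R2 = 170

170


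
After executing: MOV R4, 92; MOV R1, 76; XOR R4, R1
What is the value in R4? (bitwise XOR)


Register state trace:
  MOV R4, 92  → R4 = 92 (0b01011100)
  MOV R1, 76  → R1 = 76 (0b01001100)
  XOR R4, R1  → R4 = 92 XOR 76 = 16 (0b00010000)
Final: R4 = 16

16


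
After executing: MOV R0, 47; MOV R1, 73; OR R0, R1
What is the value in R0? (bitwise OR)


Register state trace:
  MOV R0, 47  → R0 = 47 (0b00101111)
  MOV R1, 73  → R1 = 73 (0b01001001)
  OR R0, R1   → R0 = 47 OR 73 = 111 (0b01101111)
Final: R0 = 111

111


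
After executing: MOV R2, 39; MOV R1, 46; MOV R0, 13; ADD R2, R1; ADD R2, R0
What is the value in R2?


Register state trace:
  MOV R2, 39  → R2 = 39
  MOV R1, 46  → R1 = 46
  MOV R0, 13  → R0 = 13
  ADD R2, R1  → R2 = 39 + 46 = 85
  ADD R2, R0  → R2 = 85 + 13 = 98
Final: R2 = 98

98


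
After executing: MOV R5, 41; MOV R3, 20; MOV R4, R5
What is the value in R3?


Register state trace:
  MOV R5, 41  → R5 = 41
  MOV R3, 20  → R3 = 20
  MOV R4, R5  → R4 = 41
Final: R3 = 20

20


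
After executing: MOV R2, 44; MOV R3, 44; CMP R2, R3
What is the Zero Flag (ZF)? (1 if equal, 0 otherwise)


Register state trace:
  MOV R2, 44  → R2 = 44
  MOV R3, 44  → R3 = 44
  CMP R2, R3  → computes 44 - 44 = 0
  Result is zero, so values are equal
ZF = 1

1


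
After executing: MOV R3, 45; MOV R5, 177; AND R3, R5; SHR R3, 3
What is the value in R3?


Register state trace:
  MOV R3, 45  → R3 = 45 (0b00101101)
  MOV R5, 177  → R5 = 177 (0b10110001)
  AND R3, R5  → R3 = 45 AND 177 = 33 (0b00100001)
  SHR R3, 3  → R3 = 33 >> 3 = 4
Final: R3 = 4

4


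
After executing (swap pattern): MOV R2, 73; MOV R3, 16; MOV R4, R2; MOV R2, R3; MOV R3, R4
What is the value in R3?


Register state trace (swap pattern):
  MOV R2, 73  → R2 = 73
  MOV R3, 16  → R3 = 16
  MOV R4, R2  → R4 = 73  (save R2)
  MOV R2, R3  → R2 = 16  (R2 gets R3's value)
  MOV R3, R4  → R3 = 73  (R3 gets saved value)
Final: R3 = 73

73


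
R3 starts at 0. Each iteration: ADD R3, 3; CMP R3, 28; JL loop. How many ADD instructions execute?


Loop trace (R3 starts at 0, target 28, step 3):
  ADD #1: R3 = 0 + 3 = 3  → 3 < 28, loop
  ADD #2: R3 = 3 + 3 = 6  → 6 < 28, loop
  ADD #3: R3 = 6 + 3 = 9  → 9 < 28, loop
  ADD #4: R3 = 9 + 3 = 12  → 12 < 28, loop
  ADD #5: R3 = 12 + 3 = 15  → 15 < 28, loop
  ADD #6: R3 = 15 + 3 = 18  → 18 < 28, loop
  ADD #7: R3 = 18 + 3 = 21  → 21 < 28, loop
  ADD #8: R3 = 21 + 3 = 24  → 24 < 28, loop
  ADD #9: R3 = 24 + 3 = 27  → 27 < 28, loop
  ADD #10: R3 = 27 + 3 = 30  → 30 >= 28, exit
Total ADD instructions: 10

10


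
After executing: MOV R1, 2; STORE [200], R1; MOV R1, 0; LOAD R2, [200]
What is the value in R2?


Register and memory trace:
  MOV R1, 2  → R1 = 2
  STORE [200], R1  → mem[200] = 2
  MOV R1, 0  → R1 = 0
  LOAD R2, [200]  → R2 = mem[200] = 2
Final: R2 = 2

2


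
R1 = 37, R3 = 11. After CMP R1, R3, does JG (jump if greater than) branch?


Trace:
  R1 = 37, R3 = 11
  CMP R1, R3  → compares 37 vs 11
  JG checks: is 37 greater than 11?
  37 > 11, so condition is true
Branch taken: Yes

Yes


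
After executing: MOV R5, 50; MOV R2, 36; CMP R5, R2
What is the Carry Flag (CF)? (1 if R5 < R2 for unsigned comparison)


Register state trace:
  MOV R5, 50  → R5 = 50
  MOV R2, 36  → R2 = 36
  CMP R5, R2  → unsigned 50 - 36: no borrow
  50 >= 36, so CF = 0
CF = 0

0


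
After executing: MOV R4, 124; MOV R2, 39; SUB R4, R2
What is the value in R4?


Register state trace:
  MOV R4, 124  → R4 = 124
  MOV R2, 39  → R2 = 39
  SUB R4, R2  → R4 = 124 - 39 = 85
Final: R4 = 85

85


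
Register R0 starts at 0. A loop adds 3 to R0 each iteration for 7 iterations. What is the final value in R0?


Starting value: R0 = 0
  Iter 1: R0 = 0 + 3 = 3
  Iter 2: R0 = 3 + 3 = 6
  Iter 3: R0 = 6 + 3 = 9
  Iter 4: R0 = 9 + 3 = 12
  Iter 5: R0 = 12 + 3 = 15
  Iter 6: R0 = 15 + 3 = 18
  Iter 7: R0 = 18 + 3 = 21
Final: R0 = 21

21


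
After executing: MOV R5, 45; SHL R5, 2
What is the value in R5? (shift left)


Register state trace:
  MOV R5, 45  → R5 = 45
  SHL R5, 2  → R5 = 45 << 2 = 45 * 2^2 = 180
Final: R5 = 180

180


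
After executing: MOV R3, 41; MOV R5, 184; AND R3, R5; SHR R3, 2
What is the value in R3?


Register state trace:
  MOV R3, 41  → R3 = 41 (0b00101001)
  MOV R5, 184  → R5 = 184 (0b10111000)
  AND R3, R5  → R3 = 41 AND 184 = 40 (0b00101000)
  SHR R3, 2  → R3 = 40 >> 2 = 10
Final: R3 = 10

10


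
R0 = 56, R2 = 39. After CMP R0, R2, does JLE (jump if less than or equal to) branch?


Trace:
  R0 = 56, R2 = 39
  CMP R0, R2  → compares 56 vs 39
  JLE checks: is 56 less than or equal to 39?
  56 > 39, so condition is false
Branch taken: No

No


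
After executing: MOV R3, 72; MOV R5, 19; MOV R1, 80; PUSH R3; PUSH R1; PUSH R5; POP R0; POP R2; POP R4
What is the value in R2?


Stack trace (top is rightmost):
  MOV R3, 72  → R3 = 72
  MOV R5, 19  → R5 = 19
  MOV R1, 80  → R1 = 80
  PUSH R3  → stack: [72]
  PUSH R1  → stack: [72, 80]
  PUSH R5  → stack: [72, 80, 19]
  POP R0  → R0 = 19, stack: [72, 80]
  POP R2  → R2 = 80, stack: [72]
  POP R4  → R4 = 72, stack: []
Final: R2 = 80

80


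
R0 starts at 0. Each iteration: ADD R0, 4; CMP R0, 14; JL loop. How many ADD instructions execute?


Loop trace (R0 starts at 0, target 14, step 4):
  ADD #1: R0 = 0 + 4 = 4  → 4 < 14, loop
  ADD #2: R0 = 4 + 4 = 8  → 8 < 14, loop
  ADD #3: R0 = 8 + 4 = 12  → 12 < 14, loop
  ADD #4: R0 = 12 + 4 = 16  → 16 >= 14, exit
Total ADD instructions: 4

4


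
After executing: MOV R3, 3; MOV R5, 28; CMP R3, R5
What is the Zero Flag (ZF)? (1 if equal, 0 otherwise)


Register state trace:
  MOV R3, 3  → R3 = 3
  MOV R5, 28  → R5 = 28
  CMP R3, R5  → computes 3 - 28 = -25
  Result is nonzero, so values are not equal
ZF = 0

0


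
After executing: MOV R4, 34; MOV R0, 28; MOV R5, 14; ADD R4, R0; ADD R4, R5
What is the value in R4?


Register state trace:
  MOV R4, 34  → R4 = 34
  MOV R0, 28  → R0 = 28
  MOV R5, 14  → R5 = 14
  ADD R4, R0  → R4 = 34 + 28 = 62
  ADD R4, R5  → R4 = 62 + 14 = 76
Final: R4 = 76

76


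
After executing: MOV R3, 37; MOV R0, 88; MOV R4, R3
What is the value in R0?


Register state trace:
  MOV R3, 37  → R3 = 37
  MOV R0, 88  → R0 = 88
  MOV R4, R3  → R4 = 37
Final: R0 = 88

88


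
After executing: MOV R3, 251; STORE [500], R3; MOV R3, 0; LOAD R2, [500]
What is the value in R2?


Register and memory trace:
  MOV R3, 251  → R3 = 251
  STORE [500], R3  → mem[500] = 251
  MOV R3, 0  → R3 = 0
  LOAD R2, [500]  → R2 = mem[500] = 251
Final: R2 = 251

251


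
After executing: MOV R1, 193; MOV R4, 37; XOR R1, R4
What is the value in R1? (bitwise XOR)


Register state trace:
  MOV R1, 193  → R1 = 193 (0b11000001)
  MOV R4, 37  → R4 = 37 (0b00100101)
  XOR R1, R4  → R1 = 193 XOR 37 = 228 (0b11100100)
Final: R1 = 228

228


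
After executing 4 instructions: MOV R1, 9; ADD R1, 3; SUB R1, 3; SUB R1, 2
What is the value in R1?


Register state trace:
  MOV R1, 9  → R1 = 9
  ADD R1, 3  → R1 = 9 + 3 = 12
  SUB R1, 3  → R1 = 12 - 3 = 9
  SUB R1, 2  → R1 = 9 - 2 = 7
Final: R1 = 7

7


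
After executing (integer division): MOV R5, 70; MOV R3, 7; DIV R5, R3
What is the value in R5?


Register state trace:
  MOV R5, 70  → R5 = 70
  MOV R3, 7  → R3 = 7
  DIV R5, R3  → R5 = 70 // 7 = 10
Final: R5 = 10

10


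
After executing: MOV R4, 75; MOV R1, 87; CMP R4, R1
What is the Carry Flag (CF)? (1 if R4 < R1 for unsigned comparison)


Register state trace:
  MOV R4, 75  → R4 = 75
  MOV R1, 87  → R1 = 87
  CMP R4, R1  → unsigned 75 - 87: borrow occurs
  75 < 87, so CF = 1
CF = 1

1


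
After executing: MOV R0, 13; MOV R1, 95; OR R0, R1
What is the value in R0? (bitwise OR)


Register state trace:
  MOV R0, 13  → R0 = 13 (0b00001101)
  MOV R1, 95  → R1 = 95 (0b01011111)
  OR R0, R1   → R0 = 13 OR 95 = 95 (0b01011111)
Final: R0 = 95

95


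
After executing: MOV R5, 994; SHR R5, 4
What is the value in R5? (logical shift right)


Register state trace:
  MOV R5, 994  → R5 = 994
  SHR R5, 4  → R5 = 994 >> 4 = 994 // 2^4 = 62
Final: R5 = 62

62


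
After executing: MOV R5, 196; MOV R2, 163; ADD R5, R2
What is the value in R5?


Register state trace:
  MOV R5, 196  → R5 = 196
  MOV R2, 163  → R2 = 163
  ADD R5, R2  → R5 = 196 + 163 = 359
Final: R5 = 359

359


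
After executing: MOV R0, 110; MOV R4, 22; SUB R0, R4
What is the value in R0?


Register state trace:
  MOV R0, 110  → R0 = 110
  MOV R4, 22  → R4 = 22
  SUB R0, R4  → R0 = 110 - 22 = 88
Final: R0 = 88

88


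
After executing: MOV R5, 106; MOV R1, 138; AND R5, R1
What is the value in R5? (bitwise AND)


Register state trace:
  MOV R5, 106  → R5 = 106 (0b01101010)
  MOV R1, 138  → R1 = 138 (0b10001010)
  AND R5, R1  → R5 = 106 AND 138 = 10 (0b00001010)
Final: R5 = 10

10


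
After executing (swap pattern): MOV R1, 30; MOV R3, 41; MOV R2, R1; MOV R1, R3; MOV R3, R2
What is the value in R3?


Register state trace (swap pattern):
  MOV R1, 30  → R1 = 30
  MOV R3, 41  → R3 = 41
  MOV R2, R1  → R2 = 30  (save R1)
  MOV R1, R3  → R1 = 41  (R1 gets R3's value)
  MOV R3, R2  → R3 = 30  (R3 gets saved value)
Final: R3 = 30

30


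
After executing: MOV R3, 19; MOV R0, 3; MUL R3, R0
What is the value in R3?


Register state trace:
  MOV R3, 19  → R3 = 19
  MOV R0, 3  → R0 = 3
  MUL R3, R0  → R3 = 19 * 3 = 57
Final: R3 = 57

57


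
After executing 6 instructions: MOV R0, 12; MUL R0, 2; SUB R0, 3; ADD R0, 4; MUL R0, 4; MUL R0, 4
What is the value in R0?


Register state trace:
  MOV R0, 12  → R0 = 12
  MUL R0, 2  → R0 = 12 * 2 = 24
  SUB R0, 3  → R0 = 24 - 3 = 21
  ADD R0, 4  → R0 = 21 + 4 = 25
  MUL R0, 4  → R0 = 25 * 4 = 100
  MUL R0, 4  → R0 = 100 * 4 = 400
Final: R0 = 400

400


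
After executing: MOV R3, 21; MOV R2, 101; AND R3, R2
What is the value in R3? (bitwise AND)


Register state trace:
  MOV R3, 21  → R3 = 21 (0b00010101)
  MOV R2, 101  → R2 = 101 (0b01100101)
  AND R3, R2  → R3 = 21 AND 101 = 5 (0b00000101)
Final: R3 = 5

5


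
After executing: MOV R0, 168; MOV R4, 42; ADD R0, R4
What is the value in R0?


Register state trace:
  MOV R0, 168  → R0 = 168
  MOV R4, 42  → R4 = 42
  ADD R0, R4  → R0 = 168 + 42 = 210
Final: R0 = 210

210


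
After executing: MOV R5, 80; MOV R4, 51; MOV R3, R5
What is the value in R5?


Register state trace:
  MOV R5, 80  → R5 = 80
  MOV R4, 51  → R4 = 51
  MOV R3, R5  → R3 = 80
Final: R5 = 80

80


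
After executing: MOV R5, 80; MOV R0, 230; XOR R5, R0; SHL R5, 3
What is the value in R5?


Register state trace:
  MOV R5, 80  → R5 = 80 (0b01010000)
  MOV R0, 230  → R0 = 230 (0b11100110)
  XOR R5, R0  → R5 = 80 XOR 230 = 182 (0b10110110)
  SHL R5, 3  → R5 = 182 << 3 = 1456
Final: R5 = 1456

1456


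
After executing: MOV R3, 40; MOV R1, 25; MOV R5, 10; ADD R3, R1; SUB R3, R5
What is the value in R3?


Register state trace:
  MOV R3, 40  → R3 = 40
  MOV R1, 25  → R1 = 25
  MOV R5, 10  → R5 = 10
  ADD R3, R1  → R3 = 40 + 25 = 65
  SUB R3, R5  → R3 = 65 - 10 = 55
Final: R3 = 55

55


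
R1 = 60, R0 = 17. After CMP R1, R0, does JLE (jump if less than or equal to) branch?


Trace:
  R1 = 60, R0 = 17
  CMP R1, R0  → compares 60 vs 17
  JLE checks: is 60 less than or equal to 17?
  60 > 17, so condition is false
Branch taken: No

No


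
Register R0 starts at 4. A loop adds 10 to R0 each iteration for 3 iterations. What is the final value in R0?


Starting value: R0 = 4
  Iter 1: R0 = 4 + 10 = 14
  Iter 2: R0 = 14 + 10 = 24
  Iter 3: R0 = 24 + 10 = 34
Final: R0 = 34

34


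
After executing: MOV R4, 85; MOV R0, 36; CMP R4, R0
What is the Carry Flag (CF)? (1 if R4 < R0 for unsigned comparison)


Register state trace:
  MOV R4, 85  → R4 = 85
  MOV R0, 36  → R0 = 36
  CMP R4, R0  → unsigned 85 - 36: no borrow
  85 >= 36, so CF = 0
CF = 0

0


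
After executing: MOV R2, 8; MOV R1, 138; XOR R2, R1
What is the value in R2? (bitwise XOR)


Register state trace:
  MOV R2, 8  → R2 = 8 (0b00001000)
  MOV R1, 138  → R1 = 138 (0b10001010)
  XOR R2, R1  → R2 = 8 XOR 138 = 130 (0b10000010)
Final: R2 = 130

130


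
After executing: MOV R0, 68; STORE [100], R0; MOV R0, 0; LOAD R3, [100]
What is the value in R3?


Register and memory trace:
  MOV R0, 68  → R0 = 68
  STORE [100], R0  → mem[100] = 68
  MOV R0, 0  → R0 = 0
  LOAD R3, [100]  → R3 = mem[100] = 68
Final: R3 = 68

68


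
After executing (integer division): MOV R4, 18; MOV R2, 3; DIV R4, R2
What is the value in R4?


Register state trace:
  MOV R4, 18  → R4 = 18
  MOV R2, 3  → R2 = 3
  DIV R4, R2  → R4 = 18 // 3 = 6
Final: R4 = 6

6


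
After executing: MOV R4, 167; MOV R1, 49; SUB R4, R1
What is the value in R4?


Register state trace:
  MOV R4, 167  → R4 = 167
  MOV R1, 49  → R1 = 49
  SUB R4, R1  → R4 = 167 - 49 = 118
Final: R4 = 118

118


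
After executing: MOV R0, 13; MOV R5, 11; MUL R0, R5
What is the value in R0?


Register state trace:
  MOV R0, 13  → R0 = 13
  MOV R5, 11  → R5 = 11
  MUL R0, R5  → R0 = 13 * 11 = 143
Final: R0 = 143

143


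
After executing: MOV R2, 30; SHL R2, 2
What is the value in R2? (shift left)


Register state trace:
  MOV R2, 30  → R2 = 30
  SHL R2, 2  → R2 = 30 << 2 = 30 * 2^2 = 120
Final: R2 = 120

120


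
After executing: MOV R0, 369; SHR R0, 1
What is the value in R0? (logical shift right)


Register state trace:
  MOV R0, 369  → R0 = 369
  SHR R0, 1  → R0 = 369 >> 1 = 369 // 2^1 = 184
Final: R0 = 184

184


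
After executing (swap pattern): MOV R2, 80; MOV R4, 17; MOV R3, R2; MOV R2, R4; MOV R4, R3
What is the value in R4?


Register state trace (swap pattern):
  MOV R2, 80  → R2 = 80
  MOV R4, 17  → R4 = 17
  MOV R3, R2  → R3 = 80  (save R2)
  MOV R2, R4  → R2 = 17  (R2 gets R4's value)
  MOV R4, R3  → R4 = 80  (R4 gets saved value)
Final: R4 = 80

80


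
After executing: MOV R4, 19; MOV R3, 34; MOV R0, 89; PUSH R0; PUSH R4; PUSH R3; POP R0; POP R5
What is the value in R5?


Stack trace (top is rightmost):
  MOV R4, 19  → R4 = 19
  MOV R3, 34  → R3 = 34
  MOV R0, 89  → R0 = 89
  PUSH R0  → stack: [89]
  PUSH R4  → stack: [89, 19]
  PUSH R3  → stack: [89, 19, 34]
  POP R0  → R0 = 34, stack: [89, 19]
  POP R5  → R5 = 19, stack: [89]
Final: R5 = 19

19


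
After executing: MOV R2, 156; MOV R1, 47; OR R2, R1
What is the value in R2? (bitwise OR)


Register state trace:
  MOV R2, 156  → R2 = 156 (0b10011100)
  MOV R1, 47  → R1 = 47 (0b00101111)
  OR R2, R1   → R2 = 156 OR 47 = 191 (0b10111111)
Final: R2 = 191

191


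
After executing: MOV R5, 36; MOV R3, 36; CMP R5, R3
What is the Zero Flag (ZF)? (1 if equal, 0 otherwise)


Register state trace:
  MOV R5, 36  → R5 = 36
  MOV R3, 36  → R3 = 36
  CMP R5, R3  → computes 36 - 36 = 0
  Result is zero, so values are equal
ZF = 1

1


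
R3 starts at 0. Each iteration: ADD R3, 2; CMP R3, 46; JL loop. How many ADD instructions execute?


Loop trace (R3 starts at 0, target 46, step 2):
  ADD #1: R3 = 0 + 2 = 2  → 2 < 46, loop
  ADD #2: R3 = 2 + 2 = 4  → 4 < 46, loop
  ADD #3: R3 = 4 + 2 = 6  → 6 < 46, loop
  ADD #4: R3 = 6 + 2 = 8  → 8 < 46, loop
  ADD #5: R3 = 8 + 2 = 10  → 10 < 46, loop
  ADD #6: R3 = 10 + 2 = 12  → 12 < 46, loop
  ADD #7: R3 = 12 + 2 = 14  → 14 < 46, loop
  ADD #8: R3 = 14 + 2 = 16  → 16 < 46, loop
  ADD #9: R3 = 16 + 2 = 18  → 18 < 46, loop
  ADD #10: R3 = 18 + 2 = 20  → 20 < 46, loop
  ADD #11: R3 = 20 + 2 = 22  → 22 < 46, loop
  ADD #12: R3 = 22 + 2 = 24  → 24 < 46, loop
  ADD #13: R3 = 24 + 2 = 26  → 26 < 46, loop
  ADD #14: R3 = 26 + 2 = 28  → 28 < 46, loop
  ADD #15: R3 = 28 + 2 = 30  → 30 < 46, loop
  ADD #16: R3 = 30 + 2 = 32  → 32 < 46, loop
  ADD #17: R3 = 32 + 2 = 34  → 34 < 46, loop
  ADD #18: R3 = 34 + 2 = 36  → 36 < 46, loop
  ADD #19: R3 = 36 + 2 = 38  → 38 < 46, loop
  ADD #20: R3 = 38 + 2 = 40  → 40 < 46, loop
  ADD #21: R3 = 40 + 2 = 42  → 42 < 46, loop
  ADD #22: R3 = 42 + 2 = 44  → 44 < 46, loop
  ADD #23: R3 = 44 + 2 = 46  → 46 >= 46, exit
Total ADD instructions: 23

23


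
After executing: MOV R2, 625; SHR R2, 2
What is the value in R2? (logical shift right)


Register state trace:
  MOV R2, 625  → R2 = 625
  SHR R2, 2  → R2 = 625 >> 2 = 625 // 2^2 = 156
Final: R2 = 156

156


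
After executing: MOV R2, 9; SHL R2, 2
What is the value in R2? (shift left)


Register state trace:
  MOV R2, 9  → R2 = 9
  SHL R2, 2  → R2 = 9 << 2 = 9 * 2^2 = 36
Final: R2 = 36

36


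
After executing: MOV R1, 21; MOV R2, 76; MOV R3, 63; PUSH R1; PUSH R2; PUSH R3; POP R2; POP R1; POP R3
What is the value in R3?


Stack trace (top is rightmost):
  MOV R1, 21  → R1 = 21
  MOV R2, 76  → R2 = 76
  MOV R3, 63  → R3 = 63
  PUSH R1  → stack: [21]
  PUSH R2  → stack: [21, 76]
  PUSH R3  → stack: [21, 76, 63]
  POP R2  → R2 = 63, stack: [21, 76]
  POP R1  → R1 = 76, stack: [21]
  POP R3  → R3 = 21, stack: []
Final: R3 = 21

21


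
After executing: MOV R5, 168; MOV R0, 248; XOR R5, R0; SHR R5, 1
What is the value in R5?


Register state trace:
  MOV R5, 168  → R5 = 168 (0b10101000)
  MOV R0, 248  → R0 = 248 (0b11111000)
  XOR R5, R0  → R5 = 168 XOR 248 = 80 (0b01010000)
  SHR R5, 1  → R5 = 80 >> 1 = 40
Final: R5 = 40

40


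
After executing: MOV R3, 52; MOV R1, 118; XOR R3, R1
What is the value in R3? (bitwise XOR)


Register state trace:
  MOV R3, 52  → R3 = 52 (0b00110100)
  MOV R1, 118  → R1 = 118 (0b01110110)
  XOR R3, R1  → R3 = 52 XOR 118 = 66 (0b01000010)
Final: R3 = 66

66


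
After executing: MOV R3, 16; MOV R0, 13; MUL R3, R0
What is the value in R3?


Register state trace:
  MOV R3, 16  → R3 = 16
  MOV R0, 13  → R0 = 13
  MUL R3, R0  → R3 = 16 * 13 = 208
Final: R3 = 208

208


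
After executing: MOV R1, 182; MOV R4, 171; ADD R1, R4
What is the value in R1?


Register state trace:
  MOV R1, 182  → R1 = 182
  MOV R4, 171  → R4 = 171
  ADD R1, R4  → R1 = 182 + 171 = 353
Final: R1 = 353

353


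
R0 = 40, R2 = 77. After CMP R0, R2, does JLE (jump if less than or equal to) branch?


Trace:
  R0 = 40, R2 = 77
  CMP R0, R2  → compares 40 vs 77
  JLE checks: is 40 less than or equal to 77?
  40 < 77, so condition is true
Branch taken: Yes

Yes


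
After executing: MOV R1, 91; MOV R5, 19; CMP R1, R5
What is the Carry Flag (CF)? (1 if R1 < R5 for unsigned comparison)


Register state trace:
  MOV R1, 91  → R1 = 91
  MOV R5, 19  → R5 = 19
  CMP R1, R5  → unsigned 91 - 19: no borrow
  91 >= 19, so CF = 0
CF = 0

0


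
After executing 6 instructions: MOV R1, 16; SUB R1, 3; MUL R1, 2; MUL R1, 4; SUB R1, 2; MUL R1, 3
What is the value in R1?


Register state trace:
  MOV R1, 16  → R1 = 16
  SUB R1, 3  → R1 = 16 - 3 = 13
  MUL R1, 2  → R1 = 13 * 2 = 26
  MUL R1, 4  → R1 = 26 * 4 = 104
  SUB R1, 2  → R1 = 104 - 2 = 102
  MUL R1, 3  → R1 = 102 * 3 = 306
Final: R1 = 306

306


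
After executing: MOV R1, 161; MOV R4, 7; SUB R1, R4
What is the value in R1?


Register state trace:
  MOV R1, 161  → R1 = 161
  MOV R4, 7  → R4 = 7
  SUB R1, R4  → R1 = 161 - 7 = 154
Final: R1 = 154

154


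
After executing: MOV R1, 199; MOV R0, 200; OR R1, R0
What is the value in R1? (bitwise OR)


Register state trace:
  MOV R1, 199  → R1 = 199 (0b11000111)
  MOV R0, 200  → R0 = 200 (0b11001000)
  OR R1, R0   → R1 = 199 OR 200 = 207 (0b11001111)
Final: R1 = 207

207


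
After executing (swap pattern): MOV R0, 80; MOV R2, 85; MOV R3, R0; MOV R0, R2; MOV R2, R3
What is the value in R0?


Register state trace (swap pattern):
  MOV R0, 80  → R0 = 80
  MOV R2, 85  → R2 = 85
  MOV R3, R0  → R3 = 80  (save R0)
  MOV R0, R2  → R0 = 85  (R0 gets R2's value)
  MOV R2, R3  → R2 = 80  (R2 gets saved value)
Final: R0 = 85

85


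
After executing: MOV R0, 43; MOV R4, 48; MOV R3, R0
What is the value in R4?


Register state trace:
  MOV R0, 43  → R0 = 43
  MOV R4, 48  → R4 = 48
  MOV R3, R0  → R3 = 43
Final: R4 = 48

48


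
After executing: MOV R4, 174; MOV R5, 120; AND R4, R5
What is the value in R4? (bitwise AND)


Register state trace:
  MOV R4, 174  → R4 = 174 (0b10101110)
  MOV R5, 120  → R5 = 120 (0b01111000)
  AND R4, R5  → R4 = 174 AND 120 = 40 (0b00101000)
Final: R4 = 40

40


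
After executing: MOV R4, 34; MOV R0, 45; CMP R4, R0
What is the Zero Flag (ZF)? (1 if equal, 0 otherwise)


Register state trace:
  MOV R4, 34  → R4 = 34
  MOV R0, 45  → R0 = 45
  CMP R4, R0  → computes 34 - 45 = -11
  Result is nonzero, so values are not equal
ZF = 0

0


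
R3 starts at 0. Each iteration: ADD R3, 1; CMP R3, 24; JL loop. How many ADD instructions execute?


Loop trace (R3 starts at 0, target 24, step 1):
  ADD #1: R3 = 0 + 1 = 1  → 1 < 24, loop
  ADD #2: R3 = 1 + 1 = 2  → 2 < 24, loop
  ADD #3: R3 = 2 + 1 = 3  → 3 < 24, loop
  ADD #4: R3 = 3 + 1 = 4  → 4 < 24, loop
  ADD #5: R3 = 4 + 1 = 5  → 5 < 24, loop
  ADD #6: R3 = 5 + 1 = 6  → 6 < 24, loop
  ADD #7: R3 = 6 + 1 = 7  → 7 < 24, loop
  ADD #8: R3 = 7 + 1 = 8  → 8 < 24, loop
  ADD #9: R3 = 8 + 1 = 9  → 9 < 24, loop
  ADD #10: R3 = 9 + 1 = 10  → 10 < 24, loop
  ADD #11: R3 = 10 + 1 = 11  → 11 < 24, loop
  ADD #12: R3 = 11 + 1 = 12  → 12 < 24, loop
  ADD #13: R3 = 12 + 1 = 13  → 13 < 24, loop
  ADD #14: R3 = 13 + 1 = 14  → 14 < 24, loop
  ADD #15: R3 = 14 + 1 = 15  → 15 < 24, loop
  ADD #16: R3 = 15 + 1 = 16  → 16 < 24, loop
  ADD #17: R3 = 16 + 1 = 17  → 17 < 24, loop
  ADD #18: R3 = 17 + 1 = 18  → 18 < 24, loop
  ADD #19: R3 = 18 + 1 = 19  → 19 < 24, loop
  ADD #20: R3 = 19 + 1 = 20  → 20 < 24, loop
  ADD #21: R3 = 20 + 1 = 21  → 21 < 24, loop
  ADD #22: R3 = 21 + 1 = 22  → 22 < 24, loop
  ADD #23: R3 = 22 + 1 = 23  → 23 < 24, loop
  ADD #24: R3 = 23 + 1 = 24  → 24 >= 24, exit
Total ADD instructions: 24

24


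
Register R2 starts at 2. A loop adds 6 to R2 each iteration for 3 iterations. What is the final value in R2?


Starting value: R2 = 2
  Iter 1: R2 = 2 + 6 = 8
  Iter 2: R2 = 8 + 6 = 14
  Iter 3: R2 = 14 + 6 = 20
Final: R2 = 20

20


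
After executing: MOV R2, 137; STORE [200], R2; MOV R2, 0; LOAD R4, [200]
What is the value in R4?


Register and memory trace:
  MOV R2, 137  → R2 = 137
  STORE [200], R2  → mem[200] = 137
  MOV R2, 0  → R2 = 0
  LOAD R4, [200]  → R4 = mem[200] = 137
Final: R4 = 137

137


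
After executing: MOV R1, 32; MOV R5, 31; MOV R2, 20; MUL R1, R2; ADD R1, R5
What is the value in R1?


Register state trace:
  MOV R1, 32  → R1 = 32
  MOV R5, 31  → R5 = 31
  MOV R2, 20  → R2 = 20
  MUL R1, R2  → R1 = 32 * 20 = 640
  ADD R1, R5  → R1 = 640 + 31 = 671
Final: R1 = 671

671


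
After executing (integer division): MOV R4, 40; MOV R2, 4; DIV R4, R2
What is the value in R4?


Register state trace:
  MOV R4, 40  → R4 = 40
  MOV R2, 4  → R2 = 4
  DIV R4, R2  → R4 = 40 // 4 = 10
Final: R4 = 10

10


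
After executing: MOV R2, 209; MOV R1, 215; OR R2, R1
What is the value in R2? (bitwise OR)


Register state trace:
  MOV R2, 209  → R2 = 209 (0b11010001)
  MOV R1, 215  → R1 = 215 (0b11010111)
  OR R2, R1   → R2 = 209 OR 215 = 215 (0b11010111)
Final: R2 = 215

215


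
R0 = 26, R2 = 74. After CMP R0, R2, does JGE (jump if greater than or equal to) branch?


Trace:
  R0 = 26, R2 = 74
  CMP R0, R2  → compares 26 vs 74
  JGE checks: is 26 greater than or equal to 74?
  26 < 74, so condition is false
Branch taken: No

No


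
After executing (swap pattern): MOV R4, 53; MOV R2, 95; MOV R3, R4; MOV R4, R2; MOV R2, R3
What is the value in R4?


Register state trace (swap pattern):
  MOV R4, 53  → R4 = 53
  MOV R2, 95  → R2 = 95
  MOV R3, R4  → R3 = 53  (save R4)
  MOV R4, R2  → R4 = 95  (R4 gets R2's value)
  MOV R2, R3  → R2 = 53  (R2 gets saved value)
Final: R4 = 95

95


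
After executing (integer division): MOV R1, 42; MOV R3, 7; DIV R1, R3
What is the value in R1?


Register state trace:
  MOV R1, 42  → R1 = 42
  MOV R3, 7  → R3 = 7
  DIV R1, R3  → R1 = 42 // 7 = 6
Final: R1 = 6

6


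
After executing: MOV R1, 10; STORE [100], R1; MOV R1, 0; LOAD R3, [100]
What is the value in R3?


Register and memory trace:
  MOV R1, 10  → R1 = 10
  STORE [100], R1  → mem[100] = 10
  MOV R1, 0  → R1 = 0
  LOAD R3, [100]  → R3 = mem[100] = 10
Final: R3 = 10

10


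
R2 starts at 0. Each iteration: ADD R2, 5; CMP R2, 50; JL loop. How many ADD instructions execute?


Loop trace (R2 starts at 0, target 50, step 5):
  ADD #1: R2 = 0 + 5 = 5  → 5 < 50, loop
  ADD #2: R2 = 5 + 5 = 10  → 10 < 50, loop
  ADD #3: R2 = 10 + 5 = 15  → 15 < 50, loop
  ADD #4: R2 = 15 + 5 = 20  → 20 < 50, loop
  ADD #5: R2 = 20 + 5 = 25  → 25 < 50, loop
  ADD #6: R2 = 25 + 5 = 30  → 30 < 50, loop
  ADD #7: R2 = 30 + 5 = 35  → 35 < 50, loop
  ADD #8: R2 = 35 + 5 = 40  → 40 < 50, loop
  ADD #9: R2 = 40 + 5 = 45  → 45 < 50, loop
  ADD #10: R2 = 45 + 5 = 50  → 50 >= 50, exit
Total ADD instructions: 10

10


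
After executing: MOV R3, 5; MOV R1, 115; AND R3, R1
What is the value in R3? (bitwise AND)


Register state trace:
  MOV R3, 5  → R3 = 5 (0b00000101)
  MOV R1, 115  → R1 = 115 (0b01110011)
  AND R3, R1  → R3 = 5 AND 115 = 1 (0b00000001)
Final: R3 = 1

1


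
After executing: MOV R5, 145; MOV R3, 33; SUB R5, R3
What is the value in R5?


Register state trace:
  MOV R5, 145  → R5 = 145
  MOV R3, 33  → R3 = 33
  SUB R5, R3  → R5 = 145 - 33 = 112
Final: R5 = 112

112


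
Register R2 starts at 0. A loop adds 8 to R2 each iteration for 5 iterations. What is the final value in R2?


Starting value: R2 = 0
  Iter 1: R2 = 0 + 8 = 8
  Iter 2: R2 = 8 + 8 = 16
  Iter 3: R2 = 16 + 8 = 24
  Iter 4: R2 = 24 + 8 = 32
  Iter 5: R2 = 32 + 8 = 40
Final: R2 = 40

40


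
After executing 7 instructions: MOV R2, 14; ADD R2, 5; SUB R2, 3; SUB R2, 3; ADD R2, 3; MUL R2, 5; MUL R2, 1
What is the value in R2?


Register state trace:
  MOV R2, 14  → R2 = 14
  ADD R2, 5  → R2 = 14 + 5 = 19
  SUB R2, 3  → R2 = 19 - 3 = 16
  SUB R2, 3  → R2 = 16 - 3 = 13
  ADD R2, 3  → R2 = 13 + 3 = 16
  MUL R2, 5  → R2 = 16 * 5 = 80
  MUL R2, 1  → R2 = 80 * 1 = 80
Final: R2 = 80

80


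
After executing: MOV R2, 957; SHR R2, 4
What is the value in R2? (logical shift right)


Register state trace:
  MOV R2, 957  → R2 = 957
  SHR R2, 4  → R2 = 957 >> 4 = 957 // 2^4 = 59
Final: R2 = 59

59


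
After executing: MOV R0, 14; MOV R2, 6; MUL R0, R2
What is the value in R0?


Register state trace:
  MOV R0, 14  → R0 = 14
  MOV R2, 6  → R2 = 6
  MUL R0, R2  → R0 = 14 * 6 = 84
Final: R0 = 84

84


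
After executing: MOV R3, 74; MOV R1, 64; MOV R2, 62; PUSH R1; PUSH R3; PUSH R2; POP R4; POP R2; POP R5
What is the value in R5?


Stack trace (top is rightmost):
  MOV R3, 74  → R3 = 74
  MOV R1, 64  → R1 = 64
  MOV R2, 62  → R2 = 62
  PUSH R1  → stack: [64]
  PUSH R3  → stack: [64, 74]
  PUSH R2  → stack: [64, 74, 62]
  POP R4  → R4 = 62, stack: [64, 74]
  POP R2  → R2 = 74, stack: [64]
  POP R5  → R5 = 64, stack: []
Final: R5 = 64

64


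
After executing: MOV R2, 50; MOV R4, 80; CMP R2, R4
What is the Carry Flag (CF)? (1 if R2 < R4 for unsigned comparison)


Register state trace:
  MOV R2, 50  → R2 = 50
  MOV R4, 80  → R4 = 80
  CMP R2, R4  → unsigned 50 - 80: borrow occurs
  50 < 80, so CF = 1
CF = 1

1


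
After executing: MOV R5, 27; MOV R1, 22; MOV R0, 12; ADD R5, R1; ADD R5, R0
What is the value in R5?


Register state trace:
  MOV R5, 27  → R5 = 27
  MOV R1, 22  → R1 = 22
  MOV R0, 12  → R0 = 12
  ADD R5, R1  → R5 = 27 + 22 = 49
  ADD R5, R0  → R5 = 49 + 12 = 61
Final: R5 = 61

61


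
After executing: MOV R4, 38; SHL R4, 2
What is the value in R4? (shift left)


Register state trace:
  MOV R4, 38  → R4 = 38
  SHL R4, 2  → R4 = 38 << 2 = 38 * 2^2 = 152
Final: R4 = 152

152


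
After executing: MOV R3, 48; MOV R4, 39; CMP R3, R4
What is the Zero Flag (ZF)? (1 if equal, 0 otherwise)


Register state trace:
  MOV R3, 48  → R3 = 48
  MOV R4, 39  → R4 = 39
  CMP R3, R4  → computes 48 - 39 = 9
  Result is nonzero, so values are not equal
ZF = 0

0


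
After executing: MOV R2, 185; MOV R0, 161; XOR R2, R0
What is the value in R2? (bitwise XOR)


Register state trace:
  MOV R2, 185  → R2 = 185 (0b10111001)
  MOV R0, 161  → R0 = 161 (0b10100001)
  XOR R2, R0  → R2 = 185 XOR 161 = 24 (0b00011000)
Final: R2 = 24

24


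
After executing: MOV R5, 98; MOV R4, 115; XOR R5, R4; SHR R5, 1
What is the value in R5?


Register state trace:
  MOV R5, 98  → R5 = 98 (0b01100010)
  MOV R4, 115  → R4 = 115 (0b01110011)
  XOR R5, R4  → R5 = 98 XOR 115 = 17 (0b00010001)
  SHR R5, 1  → R5 = 17 >> 1 = 8
Final: R5 = 8

8


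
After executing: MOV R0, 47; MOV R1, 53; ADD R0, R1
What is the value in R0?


Register state trace:
  MOV R0, 47  → R0 = 47
  MOV R1, 53  → R1 = 53
  ADD R0, R1  → R0 = 47 + 53 = 100
Final: R0 = 100

100


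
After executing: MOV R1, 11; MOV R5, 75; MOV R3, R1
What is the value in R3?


Register state trace:
  MOV R1, 11  → R1 = 11
  MOV R5, 75  → R5 = 75
  MOV R3, R1  → R3 = 11
Final: R3 = 11

11


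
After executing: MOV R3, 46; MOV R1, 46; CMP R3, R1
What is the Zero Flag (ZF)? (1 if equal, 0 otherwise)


Register state trace:
  MOV R3, 46  → R3 = 46
  MOV R1, 46  → R1 = 46
  CMP R3, R1  → computes 46 - 46 = 0
  Result is zero, so values are equal
ZF = 1

1


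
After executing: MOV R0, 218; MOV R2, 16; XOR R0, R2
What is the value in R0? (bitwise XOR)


Register state trace:
  MOV R0, 218  → R0 = 218 (0b11011010)
  MOV R2, 16  → R2 = 16 (0b00010000)
  XOR R0, R2  → R0 = 218 XOR 16 = 202 (0b11001010)
Final: R0 = 202

202


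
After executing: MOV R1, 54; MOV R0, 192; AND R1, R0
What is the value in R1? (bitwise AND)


Register state trace:
  MOV R1, 54  → R1 = 54 (0b00110110)
  MOV R0, 192  → R0 = 192 (0b11000000)
  AND R1, R0  → R1 = 54 AND 192 = 0 (0b00000000)
Final: R1 = 0

0


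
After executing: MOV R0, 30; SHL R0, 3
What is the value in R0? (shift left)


Register state trace:
  MOV R0, 30  → R0 = 30
  SHL R0, 3  → R0 = 30 << 3 = 30 * 2^3 = 240
Final: R0 = 240

240


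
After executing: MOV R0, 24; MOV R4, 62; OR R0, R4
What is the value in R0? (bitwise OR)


Register state trace:
  MOV R0, 24  → R0 = 24 (0b00011000)
  MOV R4, 62  → R4 = 62 (0b00111110)
  OR R0, R4   → R0 = 24 OR 62 = 62 (0b00111110)
Final: R0 = 62

62


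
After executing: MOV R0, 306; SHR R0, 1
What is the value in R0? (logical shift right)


Register state trace:
  MOV R0, 306  → R0 = 306
  SHR R0, 1  → R0 = 306 >> 1 = 306 // 2^1 = 153
Final: R0 = 153

153


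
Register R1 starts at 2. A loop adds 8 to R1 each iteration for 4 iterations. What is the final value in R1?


Starting value: R1 = 2
  Iter 1: R1 = 2 + 8 = 10
  Iter 2: R1 = 10 + 8 = 18
  Iter 3: R1 = 18 + 8 = 26
  Iter 4: R1 = 26 + 8 = 34
Final: R1 = 34

34


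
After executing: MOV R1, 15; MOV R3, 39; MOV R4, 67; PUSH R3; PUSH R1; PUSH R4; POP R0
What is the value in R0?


Stack trace (top is rightmost):
  MOV R1, 15  → R1 = 15
  MOV R3, 39  → R3 = 39
  MOV R4, 67  → R4 = 67
  PUSH R3  → stack: [39]
  PUSH R1  → stack: [39, 15]
  PUSH R4  → stack: [39, 15, 67]
  POP R0  → R0 = 67, stack: [39, 15]
Final: R0 = 67

67


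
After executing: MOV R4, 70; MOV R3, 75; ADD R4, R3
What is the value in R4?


Register state trace:
  MOV R4, 70  → R4 = 70
  MOV R3, 75  → R3 = 75
  ADD R4, R3  → R4 = 70 + 75 = 145
Final: R4 = 145

145


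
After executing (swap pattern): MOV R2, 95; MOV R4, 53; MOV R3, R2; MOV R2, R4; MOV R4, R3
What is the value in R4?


Register state trace (swap pattern):
  MOV R2, 95  → R2 = 95
  MOV R4, 53  → R4 = 53
  MOV R3, R2  → R3 = 95  (save R2)
  MOV R2, R4  → R2 = 53  (R2 gets R4's value)
  MOV R4, R3  → R4 = 95  (R4 gets saved value)
Final: R4 = 95

95


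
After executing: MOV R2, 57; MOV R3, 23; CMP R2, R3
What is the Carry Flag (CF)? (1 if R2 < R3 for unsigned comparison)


Register state trace:
  MOV R2, 57  → R2 = 57
  MOV R3, 23  → R3 = 23
  CMP R2, R3  → unsigned 57 - 23: no borrow
  57 >= 23, so CF = 0
CF = 0

0


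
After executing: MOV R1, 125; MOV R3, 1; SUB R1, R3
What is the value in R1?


Register state trace:
  MOV R1, 125  → R1 = 125
  MOV R3, 1  → R3 = 1
  SUB R1, R3  → R1 = 125 - 1 = 124
Final: R1 = 124

124


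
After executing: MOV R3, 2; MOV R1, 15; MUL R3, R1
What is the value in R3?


Register state trace:
  MOV R3, 2  → R3 = 2
  MOV R1, 15  → R1 = 15
  MUL R3, R1  → R3 = 2 * 15 = 30
Final: R3 = 30

30


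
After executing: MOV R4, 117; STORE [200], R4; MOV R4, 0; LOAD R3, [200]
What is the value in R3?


Register and memory trace:
  MOV R4, 117  → R4 = 117
  STORE [200], R4  → mem[200] = 117
  MOV R4, 0  → R4 = 0
  LOAD R3, [200]  → R3 = mem[200] = 117
Final: R3 = 117

117


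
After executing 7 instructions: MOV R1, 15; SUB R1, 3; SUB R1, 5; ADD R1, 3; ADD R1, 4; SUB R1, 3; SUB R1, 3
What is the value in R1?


Register state trace:
  MOV R1, 15  → R1 = 15
  SUB R1, 3  → R1 = 15 - 3 = 12
  SUB R1, 5  → R1 = 12 - 5 = 7
  ADD R1, 3  → R1 = 7 + 3 = 10
  ADD R1, 4  → R1 = 10 + 4 = 14
  SUB R1, 3  → R1 = 14 - 3 = 11
  SUB R1, 3  → R1 = 11 - 3 = 8
Final: R1 = 8

8


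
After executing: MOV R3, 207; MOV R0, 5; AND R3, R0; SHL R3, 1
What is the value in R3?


Register state trace:
  MOV R3, 207  → R3 = 207 (0b11001111)
  MOV R0, 5  → R0 = 5 (0b00000101)
  AND R3, R0  → R3 = 207 AND 5 = 5 (0b00000101)
  SHL R3, 1  → R3 = 5 << 1 = 10
Final: R3 = 10

10


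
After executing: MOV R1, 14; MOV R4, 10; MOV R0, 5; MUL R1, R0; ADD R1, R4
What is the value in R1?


Register state trace:
  MOV R1, 14  → R1 = 14
  MOV R4, 10  → R4 = 10
  MOV R0, 5  → R0 = 5
  MUL R1, R0  → R1 = 14 * 5 = 70
  ADD R1, R4  → R1 = 70 + 10 = 80
Final: R1 = 80

80


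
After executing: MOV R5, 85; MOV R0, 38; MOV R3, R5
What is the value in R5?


Register state trace:
  MOV R5, 85  → R5 = 85
  MOV R0, 38  → R0 = 38
  MOV R3, R5  → R3 = 85
Final: R5 = 85

85
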